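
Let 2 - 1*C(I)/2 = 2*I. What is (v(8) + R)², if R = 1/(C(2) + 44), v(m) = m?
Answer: 103041/1600 ≈ 64.401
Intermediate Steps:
C(I) = 4 - 4*I
R = 1/40 (R = 1/((4 - 4*2) + 44) = 1/((4 - 8) + 44) = 1/(-4 + 44) = 1/40 ≈ 0.025000)
(v(8) + R)² = (8 + 1/40)² = (321/40)² = 103041/1600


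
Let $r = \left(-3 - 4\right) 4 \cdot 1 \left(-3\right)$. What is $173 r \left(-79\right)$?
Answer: $-1148028$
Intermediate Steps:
$r = 84$ ($r = \left(-7\right) 4 \cdot 1 \left(-3\right) = \left(-28\right) 1 \left(-3\right) = \left(-28\right) \left(-3\right) = 84$)
$173 r \left(-79\right) = 173 \cdot 84 \left(-79\right) = 14532 \left(-79\right) = -1148028$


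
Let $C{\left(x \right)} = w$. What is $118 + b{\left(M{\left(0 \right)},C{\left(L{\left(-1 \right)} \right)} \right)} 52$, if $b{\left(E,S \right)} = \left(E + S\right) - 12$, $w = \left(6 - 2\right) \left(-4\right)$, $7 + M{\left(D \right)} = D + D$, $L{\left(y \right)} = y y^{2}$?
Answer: $-1702$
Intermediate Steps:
$L{\left(y \right)} = y^{3}$
$M{\left(D \right)} = -7 + 2 D$ ($M{\left(D \right)} = -7 + \left(D + D\right) = -7 + 2 D$)
$w = -16$ ($w = 4 \left(-4\right) = -16$)
$C{\left(x \right)} = -16$
$b{\left(E,S \right)} = -12 + E + S$
$118 + b{\left(M{\left(0 \right)},C{\left(L{\left(-1 \right)} \right)} \right)} 52 = 118 + \left(-12 + \left(-7 + 2 \cdot 0\right) - 16\right) 52 = 118 + \left(-12 + \left(-7 + 0\right) - 16\right) 52 = 118 + \left(-12 - 7 - 16\right) 52 = 118 - 1820 = -1702$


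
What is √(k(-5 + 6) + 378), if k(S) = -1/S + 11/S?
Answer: 2*√97 ≈ 19.698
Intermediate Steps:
k(S) = 10/S
√(k(-5 + 6) + 378) = √(10/(-5 + 6) + 378) = √(10/1 + 378) = √(10*1 + 378) = √(10 + 378) = √388 = 2*√97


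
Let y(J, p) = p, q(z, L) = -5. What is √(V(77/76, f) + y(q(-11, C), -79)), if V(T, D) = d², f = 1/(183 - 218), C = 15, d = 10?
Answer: √21 ≈ 4.5826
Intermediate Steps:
f = -1/35 (f = 1/(-35) = -1/35 ≈ -0.028571)
V(T, D) = 100 (V(T, D) = 10² = 100)
√(V(77/76, f) + y(q(-11, C), -79)) = √(100 - 79) = √21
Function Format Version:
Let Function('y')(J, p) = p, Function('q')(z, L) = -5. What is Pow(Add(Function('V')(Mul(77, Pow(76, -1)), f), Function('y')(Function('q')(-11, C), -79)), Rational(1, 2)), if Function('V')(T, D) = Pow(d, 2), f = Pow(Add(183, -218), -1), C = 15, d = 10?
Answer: Pow(21, Rational(1, 2)) ≈ 4.5826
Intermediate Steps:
f = Rational(-1, 35) (f = Pow(-35, -1) = Rational(-1, 35) ≈ -0.028571)
Function('V')(T, D) = 100 (Function('V')(T, D) = Pow(10, 2) = 100)
Pow(Add(Function('V')(Mul(77, Pow(76, -1)), f), Function('y')(Function('q')(-11, C), -79)), Rational(1, 2)) = Pow(Add(100, -79), Rational(1, 2)) = Pow(21, Rational(1, 2))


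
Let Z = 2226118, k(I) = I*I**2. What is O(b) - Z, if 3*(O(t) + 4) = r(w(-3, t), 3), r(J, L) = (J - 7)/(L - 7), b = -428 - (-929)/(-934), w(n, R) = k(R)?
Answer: 42561832870978913/9777366048 ≈ 4.3531e+6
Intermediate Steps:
k(I) = I**3
w(n, R) = R**3
b = -400681/934 (b = -428 - (-929)*(-1)/934 = -428 - 1*929/934 = -428 - 929/934 = -400681/934 ≈ -428.99)
r(J, L) = (-7 + J)/(-7 + L)
O(t) = -41/12 - t**3/12 (O(t) = -4 + ((-7 + t**3)/(-7 + 3))/3 = -4 + ((-7 + t**3)/(-4))/3 = -4 + (-(-7 + t**3)/4)/3 = -4 + (7/4 - t**3/4)/3 = -4 + (7/12 - t**3/12) = -41/12 - t**3/12)
O(b) - Z = (-41/12 - (-400681/934)**3/12) - 1*2226118 = (-41/12 - 1/12*(-64327436829021241/814780504)) - 2226118 = (-41/12 + 64327436829021241/9777366048) - 2226118 = 64327403423020577/9777366048 - 2226118 = 42561832870978913/9777366048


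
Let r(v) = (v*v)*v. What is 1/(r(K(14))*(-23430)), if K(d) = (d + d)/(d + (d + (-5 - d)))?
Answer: -243/171445120 ≈ -1.4174e-6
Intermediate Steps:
K(d) = 2*d/(-5 + d) (K(d) = (2*d)/(d - 5) = (2*d)/(-5 + d) = 2*d/(-5 + d))
r(v) = v**3 (r(v) = v**2*v = v**3)
1/(r(K(14))*(-23430)) = 1/((2*14/(-5 + 14))**3*(-23430)) = -1/23430/(2*14/9)**3 = -1/23430/(2*14*(1/9))**3 = -1/23430/(28/9)**3 = -1/23430/(21952/729) = (729/21952)*(-1/23430) = -243/171445120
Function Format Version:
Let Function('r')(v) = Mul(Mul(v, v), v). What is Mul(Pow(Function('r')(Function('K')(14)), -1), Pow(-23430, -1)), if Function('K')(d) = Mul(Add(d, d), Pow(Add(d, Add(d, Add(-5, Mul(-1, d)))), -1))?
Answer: Rational(-243, 171445120) ≈ -1.4174e-6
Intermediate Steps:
Function('K')(d) = Mul(2, d, Pow(Add(-5, d), -1)) (Function('K')(d) = Mul(Mul(2, d), Pow(Add(d, -5), -1)) = Mul(Mul(2, d), Pow(Add(-5, d), -1)) = Mul(2, d, Pow(Add(-5, d), -1)))
Function('r')(v) = Pow(v, 3) (Function('r')(v) = Mul(Pow(v, 2), v) = Pow(v, 3))
Mul(Pow(Function('r')(Function('K')(14)), -1), Pow(-23430, -1)) = Mul(Pow(Pow(Mul(2, 14, Pow(Add(-5, 14), -1)), 3), -1), Pow(-23430, -1)) = Mul(Pow(Pow(Mul(2, 14, Pow(9, -1)), 3), -1), Rational(-1, 23430)) = Mul(Pow(Pow(Mul(2, 14, Rational(1, 9)), 3), -1), Rational(-1, 23430)) = Mul(Pow(Pow(Rational(28, 9), 3), -1), Rational(-1, 23430)) = Mul(Pow(Rational(21952, 729), -1), Rational(-1, 23430)) = Mul(Rational(729, 21952), Rational(-1, 23430)) = Rational(-243, 171445120)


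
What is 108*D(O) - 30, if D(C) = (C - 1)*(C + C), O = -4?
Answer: 4290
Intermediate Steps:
D(C) = 2*C*(-1 + C) (D(C) = (-1 + C)*(2*C) = 2*C*(-1 + C))
108*D(O) - 30 = 108*(2*(-4)*(-1 - 4)) - 30 = 108*(2*(-4)*(-5)) - 30 = 108*40 - 30 = 4320 - 30 = 4290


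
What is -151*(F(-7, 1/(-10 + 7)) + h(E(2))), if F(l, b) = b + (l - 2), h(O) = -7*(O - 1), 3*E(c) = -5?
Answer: -4228/3 ≈ -1409.3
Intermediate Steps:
E(c) = -5/3 (E(c) = (⅓)*(-5) = -5/3)
h(O) = 7 - 7*O (h(O) = -7*(-1 + O) = 7 - 7*O)
F(l, b) = -2 + b + l (F(l, b) = b + (-2 + l) = -2 + b + l)
-151*(F(-7, 1/(-10 + 7)) + h(E(2))) = -151*((-2 + 1/(-10 + 7) - 7) + (7 - 7*(-5/3))) = -151*((-2 + 1/(-3) - 7) + (7 + 35/3)) = -151*((-2 - ⅓ - 7) + 56/3) = -151*(-28/3 + 56/3) = -151*28/3 = -4228/3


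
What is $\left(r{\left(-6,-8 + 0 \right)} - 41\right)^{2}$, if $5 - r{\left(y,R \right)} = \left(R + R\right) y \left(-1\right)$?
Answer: $3600$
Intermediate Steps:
$r{\left(y,R \right)} = 5 + 2 R y$ ($r{\left(y,R \right)} = 5 - \left(R + R\right) y \left(-1\right) = 5 - 2 R \left(- y\right) = 5 - - 2 R y = 5 + 2 R y$)
$\left(r{\left(-6,-8 + 0 \right)} - 41\right)^{2} = \left(\left(5 + 2 \left(-8 + 0\right) \left(-6\right)\right) - 41\right)^{2} = \left(\left(5 + 2 \left(-8\right) \left(-6\right)\right) - 41\right)^{2} = \left(\left(5 + 96\right) - 41\right)^{2} = \left(101 - 41\right)^{2} = 60^{2} = 3600$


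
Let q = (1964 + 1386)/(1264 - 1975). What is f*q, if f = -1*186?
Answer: 207700/237 ≈ 876.37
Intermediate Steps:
f = -186
q = -3350/711 (q = 3350/(-711) = 3350*(-1/711) = -3350/711 ≈ -4.7117)
f*q = -186*(-3350/711) = 207700/237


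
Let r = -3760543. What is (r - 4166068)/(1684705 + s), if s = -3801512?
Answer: 102943/27491 ≈ 3.7446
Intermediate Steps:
(r - 4166068)/(1684705 + s) = (-3760543 - 4166068)/(1684705 - 3801512) = -7926611/(-2116807) = -7926611*(-1/2116807) = 102943/27491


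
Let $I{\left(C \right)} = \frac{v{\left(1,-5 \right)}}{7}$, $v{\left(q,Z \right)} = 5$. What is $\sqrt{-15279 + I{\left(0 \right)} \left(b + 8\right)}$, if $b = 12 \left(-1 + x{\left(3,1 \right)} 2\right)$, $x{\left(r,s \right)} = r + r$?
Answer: $i \sqrt{15179} \approx 123.2 i$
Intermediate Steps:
$x{\left(r,s \right)} = 2 r$
$b = 132$ ($b = 12 \left(-1 + 2 \cdot 3 \cdot 2\right) = 12 \left(-1 + 6 \cdot 2\right) = 12 \left(-1 + 12\right) = 12 \cdot 11 = 132$)
$I{\left(C \right)} = \frac{5}{7}$
$\sqrt{-15279 + I{\left(0 \right)} \left(b + 8\right)} = \sqrt{-15279 + \frac{5 \left(132 + 8\right)}{7}} = \sqrt{-15279 + \frac{5}{7} \cdot 140} = \sqrt{-15279 + 100} = \sqrt{-15179} = i \sqrt{15179}$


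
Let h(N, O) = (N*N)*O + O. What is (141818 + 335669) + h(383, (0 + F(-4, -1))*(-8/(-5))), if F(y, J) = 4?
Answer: 1416303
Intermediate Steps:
h(N, O) = O + O*N² (h(N, O) = N²*O + O = O*N² + O = O + O*N²)
(141818 + 335669) + h(383, (0 + F(-4, -1))*(-8/(-5))) = (141818 + 335669) + ((0 + 4)*(-8/(-5)))*(1 + 383²) = 477487 + (4*(-8*(-⅕)))*(1 + 146689) = 477487 + (4*(8/5))*146690 = 477487 + (32/5)*146690 = 477487 + 938816 = 1416303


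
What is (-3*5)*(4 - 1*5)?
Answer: 15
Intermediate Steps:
(-3*5)*(4 - 1*5) = -15*(4 - 5) = -15*(-1) = 15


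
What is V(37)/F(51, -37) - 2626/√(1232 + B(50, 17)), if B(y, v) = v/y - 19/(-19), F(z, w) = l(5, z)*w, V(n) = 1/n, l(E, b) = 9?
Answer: -1/12321 - 13130*√123334/61667 ≈ -74.775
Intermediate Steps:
F(z, w) = 9*w
B(y, v) = 1 + v/y (B(y, v) = v/y - 19*(-1/19) = v/y + 1 = 1 + v/y)
V(37)/F(51, -37) - 2626/√(1232 + B(50, 17)) = 1/(37*((9*(-37)))) - 2626/√(1232 + (17 + 50)/50) = (1/37)/(-333) - 2626/√(1232 + (1/50)*67) = (1/37)*(-1/333) - 2626/√(1232 + 67/50) = -1/12321 - 2626*5*√123334/61667 = -1/12321 - 13130*√123334/61667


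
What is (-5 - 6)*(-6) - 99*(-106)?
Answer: 10560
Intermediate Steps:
(-5 - 6)*(-6) - 99*(-106) = -11*(-6) + 10494 = 66 + 10494 = 10560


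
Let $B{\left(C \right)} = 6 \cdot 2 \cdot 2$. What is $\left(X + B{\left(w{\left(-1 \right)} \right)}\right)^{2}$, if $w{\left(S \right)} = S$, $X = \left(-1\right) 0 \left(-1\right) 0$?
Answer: $576$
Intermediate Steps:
$X = 0$ ($X = 0 \left(-1\right) 0 = 0 \cdot 0 = 0$)
$B{\left(C \right)} = 24$ ($B{\left(C \right)} = 12 \cdot 2 = 24$)
$\left(X + B{\left(w{\left(-1 \right)} \right)}\right)^{2} = \left(0 + 24\right)^{2} = 24^{2} = 576$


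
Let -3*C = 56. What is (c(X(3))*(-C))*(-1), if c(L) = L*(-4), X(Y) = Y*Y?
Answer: 672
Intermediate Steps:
X(Y) = Y**2
C = -56/3 (C = -1/3*56 = -56/3 ≈ -18.667)
c(L) = -4*L
(c(X(3))*(-C))*(-1) = ((-4*3**2)*(-1*(-56/3)))*(-1) = (-4*9*(56/3))*(-1) = -36*56/3*(-1) = -672*(-1) = 672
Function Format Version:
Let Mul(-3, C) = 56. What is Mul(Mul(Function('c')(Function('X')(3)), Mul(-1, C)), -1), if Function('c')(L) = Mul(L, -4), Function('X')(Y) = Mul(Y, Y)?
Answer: 672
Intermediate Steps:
Function('X')(Y) = Pow(Y, 2)
C = Rational(-56, 3) (C = Mul(Rational(-1, 3), 56) = Rational(-56, 3) ≈ -18.667)
Function('c')(L) = Mul(-4, L)
Mul(Mul(Function('c')(Function('X')(3)), Mul(-1, C)), -1) = Mul(Mul(Mul(-4, Pow(3, 2)), Mul(-1, Rational(-56, 3))), -1) = Mul(Mul(Mul(-4, 9), Rational(56, 3)), -1) = Mul(Mul(-36, Rational(56, 3)), -1) = Mul(-672, -1) = 672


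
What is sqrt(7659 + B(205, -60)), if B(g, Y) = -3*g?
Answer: 2*sqrt(1761) ≈ 83.929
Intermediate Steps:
sqrt(7659 + B(205, -60)) = sqrt(7659 - 3*205) = sqrt(7659 - 615) = sqrt(7044) = 2*sqrt(1761)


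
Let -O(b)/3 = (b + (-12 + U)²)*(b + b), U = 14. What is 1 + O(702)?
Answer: -2973671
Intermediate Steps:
O(b) = -6*b*(4 + b) (O(b) = -3*(b + (-12 + 14)²)*(b + b) = -3*(b + 2²)*2*b = -3*(b + 4)*2*b = -3*(4 + b)*2*b = -6*b*(4 + b))
1 + O(702) = 1 - 6*702*(4 + 702) = 1 - 6*702*706 = 1 - 2973672 = -2973671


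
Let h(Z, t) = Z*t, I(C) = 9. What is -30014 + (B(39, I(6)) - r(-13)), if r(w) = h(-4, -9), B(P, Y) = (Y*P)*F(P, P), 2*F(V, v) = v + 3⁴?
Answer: -8990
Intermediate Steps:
F(V, v) = 81/2 + v/2 (F(V, v) = (v + 3⁴)/2 = (v + 81)/2 = (81 + v)/2 = 81/2 + v/2)
B(P, Y) = P*Y*(81/2 + P/2) (B(P, Y) = (Y*P)*(81/2 + P/2) = (P*Y)*(81/2 + P/2) = P*Y*(81/2 + P/2))
r(w) = 36 (r(w) = -4*(-9) = 36)
-30014 + (B(39, I(6)) - r(-13)) = -30014 + ((½)*39*9*(81 + 39) - 1*36) = -30014 + ((½)*39*9*120 - 36) = -30014 + (21060 - 36) = -30014 + 21024 = -8990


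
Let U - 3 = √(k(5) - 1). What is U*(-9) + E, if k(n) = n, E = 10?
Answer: -35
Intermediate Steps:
U = 5 (U = 3 + √(5 - 1) = 3 + √4 = 3 + 2 = 5)
U*(-9) + E = 5*(-9) + 10 = -45 + 10 = -35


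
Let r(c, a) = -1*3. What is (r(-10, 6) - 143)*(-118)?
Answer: 17228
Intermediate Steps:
r(c, a) = -3
(r(-10, 6) - 143)*(-118) = (-3 - 143)*(-118) = -146*(-118) = 17228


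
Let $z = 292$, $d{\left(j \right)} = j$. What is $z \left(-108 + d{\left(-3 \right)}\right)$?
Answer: $-32412$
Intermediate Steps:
$z \left(-108 + d{\left(-3 \right)}\right) = 292 \left(-108 - 3\right) = 292 \left(-111\right) = -32412$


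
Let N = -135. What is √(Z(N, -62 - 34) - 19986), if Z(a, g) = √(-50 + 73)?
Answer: √(-19986 + √23) ≈ 141.35*I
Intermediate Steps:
Z(a, g) = √23
√(Z(N, -62 - 34) - 19986) = √(√23 - 19986) = √(-19986 + √23)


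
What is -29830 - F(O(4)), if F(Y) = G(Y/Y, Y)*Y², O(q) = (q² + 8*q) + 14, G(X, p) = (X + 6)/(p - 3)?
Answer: -1786878/59 ≈ -30286.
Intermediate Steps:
G(X, p) = (6 + X)/(-3 + p)
O(q) = 14 + q² + 8*q
F(Y) = 7*Y²/(-3 + Y) (F(Y) = ((6 + Y/Y)/(-3 + Y))*Y² = ((6 + 1)/(-3 + Y))*Y² = (7/(-3 + Y))*Y² = 7*Y²/(-3 + Y))
-29830 - F(O(4)) = -29830 - 7*(14 + 4² + 8*4)²/(-3 + (14 + 4² + 8*4)) = -29830 - 7*(14 + 16 + 32)²/(-3 + (14 + 16 + 32)) = -29830 - 7*62²/(-3 + 62) = -29830 - 7*3844/59 = -29830 - 1*26908/59 = -29830 - 26908/59 = -1786878/59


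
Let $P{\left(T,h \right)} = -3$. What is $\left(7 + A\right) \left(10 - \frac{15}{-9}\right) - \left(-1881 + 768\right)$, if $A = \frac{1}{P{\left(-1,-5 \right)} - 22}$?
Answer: $\frac{5971}{5} \approx 1194.2$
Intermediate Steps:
$A = - \frac{1}{25}$ ($A = \frac{1}{-3 - 22} = \frac{1}{-25} = - \frac{1}{25} \approx -0.04$)
$\left(7 + A\right) \left(10 - \frac{15}{-9}\right) - \left(-1881 + 768\right) = \left(7 - \frac{1}{25}\right) \left(10 - \frac{15}{-9}\right) - \left(-1881 + 768\right) = \frac{174 \left(10 - - \frac{5}{3}\right)}{25} - -1113 = \frac{174 \left(10 + \frac{5}{3}\right)}{25} + 1113 = \frac{174}{25} \cdot \frac{35}{3} + 1113 = \frac{406}{5} + 1113 = \frac{5971}{5}$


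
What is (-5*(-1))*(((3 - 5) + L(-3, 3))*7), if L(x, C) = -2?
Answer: -140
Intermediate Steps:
(-5*(-1))*(((3 - 5) + L(-3, 3))*7) = (-5*(-1))*(((3 - 5) - 2)*7) = 5*((-2 - 2)*7) = 5*(-4*7) = 5*(-28) = -140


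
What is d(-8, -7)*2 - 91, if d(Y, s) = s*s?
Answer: 7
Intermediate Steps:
d(Y, s) = s²
d(-8, -7)*2 - 91 = (-7)²*2 - 91 = 49*2 - 91 = 98 - 91 = 7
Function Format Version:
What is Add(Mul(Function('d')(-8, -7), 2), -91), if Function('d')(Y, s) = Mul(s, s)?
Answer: 7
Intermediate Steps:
Function('d')(Y, s) = Pow(s, 2)
Add(Mul(Function('d')(-8, -7), 2), -91) = Add(Mul(Pow(-7, 2), 2), -91) = Add(Mul(49, 2), -91) = Add(98, -91) = 7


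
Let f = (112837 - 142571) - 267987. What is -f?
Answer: 297721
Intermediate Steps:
f = -297721 (f = -29734 - 267987 = -297721)
-f = -1*(-297721) = 297721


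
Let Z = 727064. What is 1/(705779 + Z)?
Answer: 1/1432843 ≈ 6.9791e-7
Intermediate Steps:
1/(705779 + Z) = 1/(705779 + 727064) = 1/1432843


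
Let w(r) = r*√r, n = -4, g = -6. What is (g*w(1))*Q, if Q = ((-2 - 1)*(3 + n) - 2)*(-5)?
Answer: 30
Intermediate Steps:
w(r) = r^(3/2)
Q = -5 (Q = ((-2 - 1)*(3 - 4) - 2)*(-5) = (-3*(-1) - 2)*(-5) = (3 - 2)*(-5) = 1*(-5) = -5)
(g*w(1))*Q = -6*1^(3/2)*(-5) = -6*1*(-5) = -6*(-5) = 30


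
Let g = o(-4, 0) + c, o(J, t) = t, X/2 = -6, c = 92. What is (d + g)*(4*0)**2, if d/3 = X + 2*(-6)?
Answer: 0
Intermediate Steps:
X = -12 (X = 2*(-6) = -12)
d = -72 (d = 3*(-12 + 2*(-6)) = 3*(-12 - 12) = 3*(-24) = -72)
g = 92 (g = 0 + 92 = 92)
(d + g)*(4*0)**2 = (-72 + 92)*(4*0)**2 = 20*0**2 = 20*0 = 0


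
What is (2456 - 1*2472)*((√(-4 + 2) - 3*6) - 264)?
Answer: 4512 - 16*I*√2 ≈ 4512.0 - 22.627*I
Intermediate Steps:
(2456 - 1*2472)*((√(-4 + 2) - 3*6) - 264) = (2456 - 2472)*((√(-2) - 18) - 264) = -16*((I*√2 - 18) - 264) = -16*((-18 + I*√2) - 264) = -16*(-282 + I*√2) = 4512 - 16*I*√2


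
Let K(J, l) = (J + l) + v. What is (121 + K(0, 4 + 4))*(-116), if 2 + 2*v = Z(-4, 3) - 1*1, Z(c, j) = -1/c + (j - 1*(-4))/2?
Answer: -30015/2 ≈ -15008.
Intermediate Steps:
Z(c, j) = 2 + j/2 - 1/c (Z(c, j) = -1/c + (j + 4)*(½) = -1/c + (4 + j)*(½) = -1/c + (2 + j/2) = 2 + j/2 - 1/c)
v = 3/8 (v = -1 + ((2 + (½)*3 - 1/(-4)) - 1*1)/2 = -1 + ((2 + 3/2 - 1*(-¼)) - 1)/2 = -1 + ((2 + 3/2 + ¼) - 1)/2 = -1 + (15/4 - 1)/2 = -1 + (½)*(11/4) = -1 + 11/8 = 3/8 ≈ 0.37500)
K(J, l) = 3/8 + J + l (K(J, l) = (J + l) + 3/8 = 3/8 + J + l)
(121 + K(0, 4 + 4))*(-116) = (121 + (3/8 + 0 + (4 + 4)))*(-116) = (121 + (3/8 + 0 + 8))*(-116) = (121 + 67/8)*(-116) = (1035/8)*(-116) = -30015/2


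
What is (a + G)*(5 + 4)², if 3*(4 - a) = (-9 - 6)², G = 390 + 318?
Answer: 51597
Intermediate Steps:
G = 708
a = -71 (a = 4 - (-9 - 6)²/3 = 4 - ⅓*(-15)² = 4 - ⅓*225 = 4 - 75 = -71)
(a + G)*(5 + 4)² = (-71 + 708)*(5 + 4)² = 637*9² = 637*81 = 51597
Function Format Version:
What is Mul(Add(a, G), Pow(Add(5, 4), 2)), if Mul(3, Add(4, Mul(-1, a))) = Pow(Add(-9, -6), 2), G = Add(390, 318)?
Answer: 51597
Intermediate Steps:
G = 708
a = -71 (a = Add(4, Mul(Rational(-1, 3), Pow(Add(-9, -6), 2))) = Add(4, Mul(Rational(-1, 3), Pow(-15, 2))) = Add(4, Mul(Rational(-1, 3), 225)) = Add(4, -75) = -71)
Mul(Add(a, G), Pow(Add(5, 4), 2)) = Mul(Add(-71, 708), Pow(Add(5, 4), 2)) = Mul(637, Pow(9, 2)) = Mul(637, 81) = 51597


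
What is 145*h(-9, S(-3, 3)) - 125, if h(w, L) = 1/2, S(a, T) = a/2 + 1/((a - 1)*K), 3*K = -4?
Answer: -105/2 ≈ -52.500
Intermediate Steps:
K = -4/3 (K = (⅓)*(-4) = -4/3 ≈ -1.3333)
S(a, T) = a/2 - 3/(4*(-1 + a)) (S(a, T) = a/2 + 1/((a - 1)*(-4/3)) = a*(½) - ¾/(-1 + a) = a/2 - 3/(4*(-1 + a)))
h(w, L) = ½
145*h(-9, S(-3, 3)) - 125 = 145*(½) - 125 = 145/2 - 125 = -105/2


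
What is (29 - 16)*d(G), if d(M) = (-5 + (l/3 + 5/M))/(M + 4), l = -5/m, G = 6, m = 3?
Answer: -221/36 ≈ -6.1389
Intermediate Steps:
l = -5/3 ≈ -1.6667
d(M) = (-50/9 + 5/M)/(4 + M) (d(M) = (-5 + (-5/3/3 + 5/M))/(M + 4) = (-5 + (-5/3*⅓ + 5/M))/(4 + M) = (-5 + (-5/9 + 5/M))/(4 + M) = (-50/9 + 5/M)/(4 + M))
(29 - 16)*d(G) = (29 - 16)*((5/9)*(9 - 10*6)/(6*(4 + 6))) = 13*((5/9)*(⅙)*(9 - 60)/10) = 13*((5/9)*(⅙)*(⅒)*(-51)) = 13*(-17/36) = -221/36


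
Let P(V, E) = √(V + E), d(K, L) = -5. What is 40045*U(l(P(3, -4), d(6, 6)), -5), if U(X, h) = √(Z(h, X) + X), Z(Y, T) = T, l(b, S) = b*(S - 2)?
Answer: 40045*√14*√(-I) ≈ 1.0595e+5 - 1.0595e+5*I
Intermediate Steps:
P(V, E) = √(E + V)
l(b, S) = b*(-2 + S)
U(X, h) = √2*√X (U(X, h) = √(X + X) = √(2*X) = √2*√X)
40045*U(l(P(3, -4), d(6, 6)), -5) = 40045*(√2*√(√(-4 + 3)*(-2 - 5))) = 40045*(√2*√(√(-1)*(-7))) = 40045*(√2*√(I*(-7))) = 40045*(√2*√(-7*I)) = 40045*(√2*(√7*√(-I))) = 40045*(√14*√(-I)) = 40045*√14*√(-I)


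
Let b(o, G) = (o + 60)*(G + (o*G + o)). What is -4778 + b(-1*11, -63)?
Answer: 25553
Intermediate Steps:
b(o, G) = (60 + o)*(G + o + G*o) (b(o, G) = (60 + o)*(G + (G*o + o)) = (60 + o)*(G + (o + G*o)) = (60 + o)*(G + o + G*o))
-4778 + b(-1*11, -63) = -4778 + ((-1*11)**2 + 60*(-63) + 60*(-1*11) - 63*(-1*11)**2 + 61*(-63)*(-1*11)) = -4778 + ((-11)**2 - 3780 + 60*(-11) - 63*(-11)**2 + 61*(-63)*(-11)) = -4778 + (121 - 3780 - 660 - 63*121 + 42273) = -4778 + (121 - 3780 - 660 - 7623 + 42273) = -4778 + 30331 = 25553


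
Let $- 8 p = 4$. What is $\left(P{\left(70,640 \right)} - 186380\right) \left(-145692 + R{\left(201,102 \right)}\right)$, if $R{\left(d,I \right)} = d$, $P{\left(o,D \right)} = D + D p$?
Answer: $27070055460$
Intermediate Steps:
$p = - \frac{1}{2}$ ($p = \left(- \frac{1}{8}\right) 4 = - \frac{1}{2} \approx -0.5$)
$P{\left(o,D \right)} = \frac{D}{2}$ ($P{\left(o,D \right)} = D + D \left(- \frac{1}{2}\right) = D - \frac{D}{2} = \frac{D}{2}$)
$\left(P{\left(70,640 \right)} - 186380\right) \left(-145692 + R{\left(201,102 \right)}\right) = \left(\frac{1}{2} \cdot 640 - 186380\right) \left(-145692 + 201\right) = \left(320 - 186380\right) \left(-145491\right) = \left(-186060\right) \left(-145491\right) = 27070055460$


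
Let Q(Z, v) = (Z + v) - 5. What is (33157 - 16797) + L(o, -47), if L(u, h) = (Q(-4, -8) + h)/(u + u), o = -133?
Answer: 2175912/133 ≈ 16360.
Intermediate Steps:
Q(Z, v) = -5 + Z + v
L(u, h) = (-17 + h)/(2*u) (L(u, h) = ((-5 - 4 - 8) + h)/(u + u) = (-17 + h)/((2*u)) = (-17 + h)*(1/(2*u)) = (-17 + h)/(2*u))
(33157 - 16797) + L(o, -47) = (33157 - 16797) + (1/2)*(-17 - 47)/(-133) = 16360 + (1/2)*(-1/133)*(-64) = 16360 + 32/133 = 2175912/133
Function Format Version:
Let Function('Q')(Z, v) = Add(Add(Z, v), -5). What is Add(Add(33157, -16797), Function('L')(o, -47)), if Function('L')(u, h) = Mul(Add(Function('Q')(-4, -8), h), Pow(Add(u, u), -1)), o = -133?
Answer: Rational(2175912, 133) ≈ 16360.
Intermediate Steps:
Function('Q')(Z, v) = Add(-5, Z, v)
Function('L')(u, h) = Mul(Rational(1, 2), Pow(u, -1), Add(-17, h)) (Function('L')(u, h) = Mul(Add(Add(-5, -4, -8), h), Pow(Add(u, u), -1)) = Mul(Add(-17, h), Pow(Mul(2, u), -1)) = Mul(Add(-17, h), Mul(Rational(1, 2), Pow(u, -1))) = Mul(Rational(1, 2), Pow(u, -1), Add(-17, h)))
Add(Add(33157, -16797), Function('L')(o, -47)) = Add(Add(33157, -16797), Mul(Rational(1, 2), Pow(-133, -1), Add(-17, -47))) = Add(16360, Mul(Rational(1, 2), Rational(-1, 133), -64)) = Add(16360, Rational(32, 133)) = Rational(2175912, 133)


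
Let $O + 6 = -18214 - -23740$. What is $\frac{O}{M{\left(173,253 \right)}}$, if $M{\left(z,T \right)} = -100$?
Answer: $- \frac{276}{5} \approx -55.2$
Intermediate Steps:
$O = 5520$ ($O = -6 - -5526 = -6 + \left(-18214 + 23740\right) = -6 + 5526 = 5520$)
$\frac{O}{M{\left(173,253 \right)}} = \frac{5520}{-100} = 5520 \left(- \frac{1}{100}\right) = - \frac{276}{5}$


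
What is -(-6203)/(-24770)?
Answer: -6203/24770 ≈ -0.25042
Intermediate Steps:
-(-6203)/(-24770) = -(-6203)*(-1)/24770 = -1*6203/24770 = -6203/24770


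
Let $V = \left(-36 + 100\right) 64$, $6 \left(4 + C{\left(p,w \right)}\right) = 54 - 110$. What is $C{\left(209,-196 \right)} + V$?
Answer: $\frac{12248}{3} \approx 4082.7$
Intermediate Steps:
$C{\left(p,w \right)} = - \frac{40}{3}$ ($C{\left(p,w \right)} = -4 + \frac{54 - 110}{6} = -4 + \frac{1}{6} \left(-56\right) = -4 - \frac{28}{3} = - \frac{40}{3}$)
$V = 4096$ ($V = 64 \cdot 64 = 4096$)
$C{\left(209,-196 \right)} + V = - \frac{40}{3} + 4096 = \frac{12248}{3}$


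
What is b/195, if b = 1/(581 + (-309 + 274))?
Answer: 1/106470 ≈ 9.3923e-6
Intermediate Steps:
b = 1/546 (b = 1/(581 - 35) = 1/546 ≈ 0.0018315)
b/195 = (1/546)/195 = (1/546)*(1/195) = 1/106470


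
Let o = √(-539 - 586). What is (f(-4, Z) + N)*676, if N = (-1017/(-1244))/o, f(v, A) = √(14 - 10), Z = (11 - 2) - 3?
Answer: 1352 - 57291*I*√5/7775 ≈ 1352.0 - 16.477*I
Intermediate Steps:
Z = 6 (Z = 9 - 3 = 6)
f(v, A) = 2 (f(v, A) = √4 = 2)
o = 15*I*√5 (o = √(-1125) = 15*I*√5 ≈ 33.541*I)
N = -339*I*√5/31100 (N = (-1017/(-1244))/((15*I*√5)) = (-1017*(-1/1244))*(-I*√5/75) = 1017*(-I*√5/75)/1244 = -339*I*√5/31100 ≈ -0.024374*I)
(f(-4, Z) + N)*676 = (2 - 339*I*√5/31100)*676 = 1352 - 57291*I*√5/7775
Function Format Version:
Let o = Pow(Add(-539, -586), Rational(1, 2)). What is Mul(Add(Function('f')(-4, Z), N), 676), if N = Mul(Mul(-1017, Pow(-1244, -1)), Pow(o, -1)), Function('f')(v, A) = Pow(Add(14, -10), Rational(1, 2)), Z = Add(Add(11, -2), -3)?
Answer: Add(1352, Mul(Rational(-57291, 7775), I, Pow(5, Rational(1, 2)))) ≈ Add(1352.0, Mul(-16.477, I))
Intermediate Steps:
Z = 6 (Z = Add(9, -3) = 6)
Function('f')(v, A) = 2 (Function('f')(v, A) = Pow(4, Rational(1, 2)) = 2)
o = Mul(15, I, Pow(5, Rational(1, 2))) (o = Pow(-1125, Rational(1, 2)) = Mul(15, I, Pow(5, Rational(1, 2))) ≈ Mul(33.541, I))
N = Mul(Rational(-339, 31100), I, Pow(5, Rational(1, 2))) (N = Mul(Mul(-1017, Pow(-1244, -1)), Pow(Mul(15, I, Pow(5, Rational(1, 2))), -1)) = Mul(Mul(-1017, Rational(-1, 1244)), Mul(Rational(-1, 75), I, Pow(5, Rational(1, 2)))) = Mul(Rational(1017, 1244), Mul(Rational(-1, 75), I, Pow(5, Rational(1, 2)))) = Mul(Rational(-339, 31100), I, Pow(5, Rational(1, 2))) ≈ Mul(-0.024374, I))
Mul(Add(Function('f')(-4, Z), N), 676) = Mul(Add(2, Mul(Rational(-339, 31100), I, Pow(5, Rational(1, 2)))), 676) = Add(1352, Mul(Rational(-57291, 7775), I, Pow(5, Rational(1, 2))))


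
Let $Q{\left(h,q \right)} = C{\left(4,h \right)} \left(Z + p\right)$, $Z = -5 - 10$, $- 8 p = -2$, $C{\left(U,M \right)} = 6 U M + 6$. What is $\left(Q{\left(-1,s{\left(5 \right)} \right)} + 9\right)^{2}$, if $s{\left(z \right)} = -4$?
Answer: $\frac{301401}{4} \approx 75350.0$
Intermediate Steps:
$C{\left(U,M \right)} = 6 + 6 M U$ ($C{\left(U,M \right)} = 6 M U + 6 = 6 + 6 M U$)
$p = \frac{1}{4}$ ($p = \left(- \frac{1}{8}\right) \left(-2\right) = \frac{1}{4} \approx 0.25$)
$Z = -15$ ($Z = -5 - 10 = -15$)
$Q{\left(h,q \right)} = - \frac{177}{2} - 354 h$ ($Q{\left(h,q \right)} = \left(6 + 6 h 4\right) \left(-15 + \frac{1}{4}\right) = \left(6 + 24 h\right) \left(- \frac{59}{4}\right) = - \frac{177}{2} - 354 h$)
$\left(Q{\left(-1,s{\left(5 \right)} \right)} + 9\right)^{2} = \left(\left(- \frac{177}{2} - -354\right) + 9\right)^{2} = \left(\left(- \frac{177}{2} + 354\right) + 9\right)^{2} = \left(\frac{531}{2} + 9\right)^{2} = \left(\frac{549}{2}\right)^{2} = \frac{301401}{4}$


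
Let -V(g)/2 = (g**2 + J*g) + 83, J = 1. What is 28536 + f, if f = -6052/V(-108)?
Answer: 332133530/11639 ≈ 28536.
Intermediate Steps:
V(g) = -166 - 2*g - 2*g**2 (V(g) = -2*((g**2 + 1*g) + 83) = -2*((g**2 + g) + 83) = -2*((g + g**2) + 83) = -2*(83 + g + g**2) = -166 - 2*g - 2*g**2)
f = 3026/11639 (f = -6052/(-166 - 2*(-108) - 2*(-108)**2) = -6052/(-166 + 216 - 2*11664) = -6052/(-166 + 216 - 23328) = -6052/(-23278) = -6052*(-1/23278) = 3026/11639 ≈ 0.25999)
28536 + f = 28536 + 3026/11639 = 332133530/11639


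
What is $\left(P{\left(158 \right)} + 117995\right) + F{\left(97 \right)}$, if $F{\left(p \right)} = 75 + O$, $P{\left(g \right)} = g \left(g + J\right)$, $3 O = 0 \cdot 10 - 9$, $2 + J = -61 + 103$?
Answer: $149351$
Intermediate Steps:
$J = 40$ ($J = -2 + \left(-61 + 103\right) = -2 + 42 = 40$)
$O = -3$ ($O = \frac{0 \cdot 10 - 9}{3} = \frac{0 - 9}{3} = \frac{1}{3} \left(-9\right) = -3$)
$P{\left(g \right)} = g \left(40 + g\right)$ ($P{\left(g \right)} = g \left(g + 40\right) = g \left(40 + g\right)$)
$F{\left(p \right)} = 72$ ($F{\left(p \right)} = 75 - 3 = 72$)
$\left(P{\left(158 \right)} + 117995\right) + F{\left(97 \right)} = \left(158 \left(40 + 158\right) + 117995\right) + 72 = \left(158 \cdot 198 + 117995\right) + 72 = \left(31284 + 117995\right) + 72 = 149279 + 72 = 149351$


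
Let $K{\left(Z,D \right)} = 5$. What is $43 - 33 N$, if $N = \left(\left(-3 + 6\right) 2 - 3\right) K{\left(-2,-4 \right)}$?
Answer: $-452$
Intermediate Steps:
$N = 15$ ($N = \left(\left(-3 + 6\right) 2 - 3\right) 5 = \left(3 \cdot 2 - 3\right) 5 = \left(6 - 3\right) 5 = 3 \cdot 5 = 15$)
$43 - 33 N = 43 - 495 = -452$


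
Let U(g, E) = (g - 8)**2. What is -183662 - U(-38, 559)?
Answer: -185778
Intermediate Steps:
U(g, E) = (-8 + g)**2
-183662 - U(-38, 559) = -183662 - (-8 - 38)**2 = -183662 - 1*(-46)**2 = -183662 - 1*2116 = -183662 - 2116 = -185778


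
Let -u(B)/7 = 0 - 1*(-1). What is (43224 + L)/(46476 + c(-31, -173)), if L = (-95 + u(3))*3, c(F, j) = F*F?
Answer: 42918/47437 ≈ 0.90474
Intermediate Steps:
u(B) = -7 (u(B) = -7*(0 - 1*(-1)) = -7*(0 + 1) = -7*1 = -7)
c(F, j) = F²
L = -306 (L = (-95 - 7)*3 = -102*3 = -306)
(43224 + L)/(46476 + c(-31, -173)) = (43224 - 306)/(46476 + (-31)²) = 42918/(46476 + 961) = 42918/47437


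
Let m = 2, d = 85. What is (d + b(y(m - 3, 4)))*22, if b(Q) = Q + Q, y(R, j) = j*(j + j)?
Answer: 3278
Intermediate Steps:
y(R, j) = 2*j² (y(R, j) = j*(2*j) = 2*j²)
b(Q) = 2*Q
(d + b(y(m - 3, 4)))*22 = (85 + 2*(2*4²))*22 = (85 + 2*(2*16))*22 = (85 + 2*32)*22 = (85 + 64)*22 = 149*22 = 3278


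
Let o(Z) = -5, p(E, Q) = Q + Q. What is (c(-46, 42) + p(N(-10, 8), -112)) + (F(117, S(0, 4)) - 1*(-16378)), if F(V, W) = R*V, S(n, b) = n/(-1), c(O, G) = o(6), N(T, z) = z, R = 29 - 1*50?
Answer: 13692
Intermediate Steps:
R = -21 (R = 29 - 50 = -21)
p(E, Q) = 2*Q
c(O, G) = -5
S(n, b) = -n (S(n, b) = n*(-1) = -n)
F(V, W) = -21*V
(c(-46, 42) + p(N(-10, 8), -112)) + (F(117, S(0, 4)) - 1*(-16378)) = (-5 + 2*(-112)) + (-21*117 - 1*(-16378)) = (-5 - 224) + (-2457 + 16378) = -229 + 13921 = 13692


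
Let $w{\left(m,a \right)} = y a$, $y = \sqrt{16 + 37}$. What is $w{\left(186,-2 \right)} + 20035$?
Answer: $20035 - 2 \sqrt{53} \approx 20020.0$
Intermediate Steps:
$y = \sqrt{53} \approx 7.2801$
$w{\left(m,a \right)} = a \sqrt{53}$ ($w{\left(m,a \right)} = \sqrt{53} a = a \sqrt{53}$)
$w{\left(186,-2 \right)} + 20035 = - 2 \sqrt{53} + 20035 = 20035 - 2 \sqrt{53}$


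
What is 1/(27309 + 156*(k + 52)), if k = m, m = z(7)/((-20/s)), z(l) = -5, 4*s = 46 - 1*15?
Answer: 4/142893 ≈ 2.7993e-5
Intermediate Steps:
s = 31/4 (s = (46 - 1*15)/4 = (46 - 15)/4 = (¼)*31 = 31/4 ≈ 7.7500)
m = 31/16 (m = -5/((-20/31/4)) = -5/((-20*4/31)) = -5/(-80/31) = -5*(-31/80) = 31/16 ≈ 1.9375)
k = 31/16 ≈ 1.9375
1/(27309 + 156*(k + 52)) = 1/(27309 + 156*(31/16 + 52)) = 1/(27309 + 156*(863/16)) = 1/(27309 + 33657/4) = 1/(142893/4) = 4/142893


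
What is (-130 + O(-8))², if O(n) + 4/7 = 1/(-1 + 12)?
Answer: 100942209/5929 ≈ 17025.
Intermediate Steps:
O(n) = -37/77 (O(n) = -4/7 + 1/(-1 + 12) = -4/7 + 1/11 = -37/77)
(-130 + O(-8))² = (-130 - 37/77)² = (-10047/77)² = 100942209/5929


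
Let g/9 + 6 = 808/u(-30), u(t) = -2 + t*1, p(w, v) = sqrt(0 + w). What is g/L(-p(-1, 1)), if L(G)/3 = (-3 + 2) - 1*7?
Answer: 375/32 ≈ 11.719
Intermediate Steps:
p(w, v) = sqrt(w)
u(t) = -2 + t
g = -1125/4 (g = -54 + 9*(808/(-2 - 30)) = -54 + 9*(808/(-32)) = -54 + 9*(808*(-1/32)) = -54 + 9*(-101/4) = -54 - 909/4 = -1125/4 ≈ -281.25)
L(G) = -24 (L(G) = 3*((-3 + 2) - 1*7) = 3*(-1 - 7) = 3*(-8) = -24)
g/L(-p(-1, 1)) = -1125/4/(-24) = -1125/4*(-1/24) = 375/32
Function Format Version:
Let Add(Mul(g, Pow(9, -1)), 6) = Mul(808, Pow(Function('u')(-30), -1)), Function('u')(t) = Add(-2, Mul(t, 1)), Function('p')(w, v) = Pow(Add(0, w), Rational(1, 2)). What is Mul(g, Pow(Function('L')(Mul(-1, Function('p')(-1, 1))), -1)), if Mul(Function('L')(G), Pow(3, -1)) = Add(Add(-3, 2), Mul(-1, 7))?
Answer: Rational(375, 32) ≈ 11.719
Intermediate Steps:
Function('p')(w, v) = Pow(w, Rational(1, 2))
Function('u')(t) = Add(-2, t)
g = Rational(-1125, 4) (g = Add(-54, Mul(9, Mul(808, Pow(Add(-2, -30), -1)))) = Add(-54, Mul(9, Mul(808, Pow(-32, -1)))) = Add(-54, Mul(9, Mul(808, Rational(-1, 32)))) = Add(-54, Mul(9, Rational(-101, 4))) = Add(-54, Rational(-909, 4)) = Rational(-1125, 4) ≈ -281.25)
Function('L')(G) = -24 (Function('L')(G) = Mul(3, Add(Add(-3, 2), Mul(-1, 7))) = Mul(3, Add(-1, -7)) = Mul(3, -8) = -24)
Mul(g, Pow(Function('L')(Mul(-1, Function('p')(-1, 1))), -1)) = Mul(Rational(-1125, 4), Pow(-24, -1)) = Mul(Rational(-1125, 4), Rational(-1, 24)) = Rational(375, 32)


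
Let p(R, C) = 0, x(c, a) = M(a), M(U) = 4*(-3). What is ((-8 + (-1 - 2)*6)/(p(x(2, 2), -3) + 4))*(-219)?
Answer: 2847/2 ≈ 1423.5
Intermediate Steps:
M(U) = -12
x(c, a) = -12
((-8 + (-1 - 2)*6)/(p(x(2, 2), -3) + 4))*(-219) = ((-8 + (-1 - 2)*6)/(0 + 4))*(-219) = ((-8 - 3*6)/4)*(-219) = ((-8 - 18)*(¼))*(-219) = -26*¼*(-219) = -13/2*(-219) = 2847/2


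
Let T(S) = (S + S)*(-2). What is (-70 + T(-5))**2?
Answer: 2500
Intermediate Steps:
T(S) = -4*S (T(S) = (2*S)*(-2) = -4*S)
(-70 + T(-5))**2 = (-70 - 4*(-5))**2 = (-70 + 20)**2 = (-50)**2 = 2500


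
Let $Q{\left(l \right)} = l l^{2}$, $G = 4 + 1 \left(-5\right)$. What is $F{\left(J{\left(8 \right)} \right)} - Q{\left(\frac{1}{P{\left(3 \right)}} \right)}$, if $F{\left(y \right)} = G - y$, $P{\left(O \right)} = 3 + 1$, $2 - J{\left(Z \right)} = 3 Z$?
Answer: $\frac{1343}{64} \approx 20.984$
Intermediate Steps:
$J{\left(Z \right)} = 2 - 3 Z$
$P{\left(O \right)} = 4$
$G = -1$ ($G = 4 - 5 = -1$)
$F{\left(y \right)} = -1 - y$
$Q{\left(l \right)} = l^{3}$
$F{\left(J{\left(8 \right)} \right)} - Q{\left(\frac{1}{P{\left(3 \right)}} \right)} = \left(-1 - \left(2 - 24\right)\right) - \left(\frac{1}{4}\right)^{3} = \left(-1 - -22\right) - \frac{1}{64} = \left(-1 + 22\right) - \frac{1}{64} = 21 - \frac{1}{64} = \frac{1343}{64}$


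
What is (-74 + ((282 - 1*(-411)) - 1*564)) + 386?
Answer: 441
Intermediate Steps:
(-74 + ((282 - 1*(-411)) - 1*564)) + 386 = (-74 + ((282 + 411) - 564)) + 386 = (-74 + (693 - 564)) + 386 = (-74 + 129) + 386 = 55 + 386 = 441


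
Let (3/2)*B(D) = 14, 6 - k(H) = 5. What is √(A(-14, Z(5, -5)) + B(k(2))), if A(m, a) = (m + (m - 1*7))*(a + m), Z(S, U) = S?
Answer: √2919/3 ≈ 18.009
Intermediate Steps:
k(H) = 1 (k(H) = 6 - 1*5 = 6 - 5 = 1)
A(m, a) = (-7 + 2*m)*(a + m) (A(m, a) = (m + (m - 7))*(a + m) = (m + (-7 + m))*(a + m) = (-7 + 2*m)*(a + m))
B(D) = 28/3 (B(D) = (⅔)*14 = 28/3)
√(A(-14, Z(5, -5)) + B(k(2))) = √((-7*5 - 7*(-14) + 2*(-14)² + 2*5*(-14)) + 28/3) = √((-35 + 98 + 2*196 - 140) + 28/3) = √((-35 + 98 + 392 - 140) + 28/3) = √(315 + 28/3) = √(973/3) = √2919/3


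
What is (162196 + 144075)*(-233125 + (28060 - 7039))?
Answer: -64961304184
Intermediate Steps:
(162196 + 144075)*(-233125 + (28060 - 7039)) = 306271*(-233125 + 21021) = 306271*(-212104) = -64961304184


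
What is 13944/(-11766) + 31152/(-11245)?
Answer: -87222452/22051445 ≈ -3.9554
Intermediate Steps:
13944/(-11766) + 31152/(-11245) = 13944*(-1/11766) + 31152*(-1/11245) = -2324/1961 - 31152/11245 = -87222452/22051445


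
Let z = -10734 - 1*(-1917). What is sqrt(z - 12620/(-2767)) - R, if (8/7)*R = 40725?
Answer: -285075/8 + I*sqrt(67470580573)/2767 ≈ -35634.0 + 93.875*I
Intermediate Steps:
z = -8817 (z = -10734 + 1917 = -8817)
R = 285075/8 (R = (7/8)*40725 = 285075/8 ≈ 35634.)
sqrt(z - 12620/(-2767)) - R = sqrt(-8817 - 12620/(-2767)) - 1*285075/8 = sqrt(-8817 - 12620*(-1/2767)) - 285075/8 = sqrt(-8817 + 12620/2767) - 285075/8 = sqrt(-24384019/2767) - 285075/8 = I*sqrt(67470580573)/2767 - 285075/8 = -285075/8 + I*sqrt(67470580573)/2767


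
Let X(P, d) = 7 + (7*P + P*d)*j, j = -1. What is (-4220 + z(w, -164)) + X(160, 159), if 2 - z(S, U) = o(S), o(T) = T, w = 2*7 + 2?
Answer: -30787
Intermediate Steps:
w = 16 (w = 14 + 2 = 16)
z(S, U) = 2 - S
X(P, d) = 7 - 7*P - P*d (X(P, d) = 7 + (7*P + P*d)*(-1) = 7 + (-7*P - P*d) = 7 - 7*P - P*d)
(-4220 + z(w, -164)) + X(160, 159) = (-4220 + (2 - 1*16)) + (7 - 7*160 - 1*160*159) = (-4220 + (2 - 16)) + (7 - 1120 - 25440) = (-4220 - 14) - 26553 = -4234 - 26553 = -30787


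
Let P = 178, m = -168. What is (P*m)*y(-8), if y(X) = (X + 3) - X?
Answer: -89712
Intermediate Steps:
y(X) = 3 (y(X) = (3 + X) - X = 3)
(P*m)*y(-8) = (178*(-168))*3 = -29904*3 = -89712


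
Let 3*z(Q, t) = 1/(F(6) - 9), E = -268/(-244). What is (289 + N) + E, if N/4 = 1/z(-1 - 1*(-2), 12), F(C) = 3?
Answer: 13304/61 ≈ 218.10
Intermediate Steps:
E = 67/61 (E = -268*(-1/244) = 67/61 ≈ 1.0984)
z(Q, t) = -1/18 (z(Q, t) = 1/(3*(3 - 9)) = (1/3)/(-6) = (1/3)*(-1/6) = -1/18)
N = -72 (N = 4/(-1/18) = 4*(-18) = -72)
(289 + N) + E = (289 - 72) + 67/61 = 217 + 67/61 = 13304/61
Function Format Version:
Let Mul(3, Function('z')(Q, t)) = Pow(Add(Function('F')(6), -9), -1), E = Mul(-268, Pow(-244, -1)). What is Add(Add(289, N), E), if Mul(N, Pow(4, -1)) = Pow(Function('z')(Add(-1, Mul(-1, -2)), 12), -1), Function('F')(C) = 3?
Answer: Rational(13304, 61) ≈ 218.10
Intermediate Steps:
E = Rational(67, 61) (E = Mul(-268, Rational(-1, 244)) = Rational(67, 61) ≈ 1.0984)
Function('z')(Q, t) = Rational(-1, 18) (Function('z')(Q, t) = Mul(Rational(1, 3), Pow(Add(3, -9), -1)) = Mul(Rational(1, 3), Pow(-6, -1)) = Mul(Rational(1, 3), Rational(-1, 6)) = Rational(-1, 18))
N = -72 (N = Mul(4, Pow(Rational(-1, 18), -1)) = Mul(4, -18) = -72)
Add(Add(289, N), E) = Add(Add(289, -72), Rational(67, 61)) = Add(217, Rational(67, 61)) = Rational(13304, 61)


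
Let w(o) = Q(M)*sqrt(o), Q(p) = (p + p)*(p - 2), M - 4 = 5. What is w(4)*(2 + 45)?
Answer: 11844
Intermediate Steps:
M = 9 (M = 4 + 5 = 9)
Q(p) = 2*p*(-2 + p) (Q(p) = (2*p)*(-2 + p) = 2*p*(-2 + p))
w(o) = 126*sqrt(o) (w(o) = (2*9*(-2 + 9))*sqrt(o) = (2*9*7)*sqrt(o) = 126*sqrt(o))
w(4)*(2 + 45) = (126*sqrt(4))*(2 + 45) = (126*2)*47 = 252*47 = 11844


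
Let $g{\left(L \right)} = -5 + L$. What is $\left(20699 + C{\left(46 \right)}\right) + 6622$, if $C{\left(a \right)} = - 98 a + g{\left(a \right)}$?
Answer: $22854$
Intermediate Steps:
$C{\left(a \right)} = -5 - 97 a$ ($C{\left(a \right)} = - 98 a + \left(-5 + a\right) = -5 - 97 a$)
$\left(20699 + C{\left(46 \right)}\right) + 6622 = \left(20699 - 4467\right) + 6622 = 16232 + 6622 = 22854$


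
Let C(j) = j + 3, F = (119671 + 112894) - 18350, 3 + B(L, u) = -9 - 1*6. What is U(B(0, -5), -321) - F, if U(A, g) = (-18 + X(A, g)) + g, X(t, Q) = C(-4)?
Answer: -214555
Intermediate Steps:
B(L, u) = -18 (B(L, u) = -3 + (-9 - 1*6) = -3 + (-9 - 6) = -3 - 15 = -18)
F = 214215 (F = 232565 - 18350 = 214215)
C(j) = 3 + j
X(t, Q) = -1 (X(t, Q) = 3 - 4 = -1)
U(A, g) = -19 + g (U(A, g) = (-18 - 1) + g = -19 + g)
U(B(0, -5), -321) - F = (-19 - 321) - 1*214215 = -340 - 214215 = -214555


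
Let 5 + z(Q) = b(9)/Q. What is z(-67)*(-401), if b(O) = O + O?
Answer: 141553/67 ≈ 2112.7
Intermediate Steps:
b(O) = 2*O
z(Q) = -5 + 18/Q (z(Q) = -5 + (2*9)/Q = -5 + 18/Q)
z(-67)*(-401) = (-5 + 18/(-67))*(-401) = (-5 + 18*(-1/67))*(-401) = (-5 - 18/67)*(-401) = -353/67*(-401) = 141553/67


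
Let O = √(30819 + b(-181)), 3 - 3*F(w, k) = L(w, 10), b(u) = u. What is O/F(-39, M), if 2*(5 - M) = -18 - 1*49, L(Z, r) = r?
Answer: -3*√30638/7 ≈ -75.016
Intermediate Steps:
M = 77/2 (M = 5 - (-18 - 1*49)/2 = 5 - (-18 - 49)/2 = 5 - ½*(-67) = 5 + 67/2 = 77/2 ≈ 38.500)
F(w, k) = -7/3 (F(w, k) = 1 - ⅓*10 = 1 - 10/3 = -7/3)
O = √30638 (O = √(30819 - 181) = √30638 ≈ 175.04)
O/F(-39, M) = √30638/(-7/3) = √30638*(-3/7) = -3*√30638/7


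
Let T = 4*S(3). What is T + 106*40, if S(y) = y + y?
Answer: 4264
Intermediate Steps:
S(y) = 2*y
T = 24 (T = 4*(2*3) = 4*6 = 24)
T + 106*40 = 24 + 106*40 = 24 + 4240 = 4264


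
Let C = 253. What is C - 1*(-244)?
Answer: 497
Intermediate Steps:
C - 1*(-244) = 253 - 1*(-244) = 253 + 244 = 497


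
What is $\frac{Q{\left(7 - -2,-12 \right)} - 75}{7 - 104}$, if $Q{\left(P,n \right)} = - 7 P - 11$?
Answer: $\frac{149}{97} \approx 1.5361$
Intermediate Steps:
$Q{\left(P,n \right)} = -11 - 7 P$
$\frac{Q{\left(7 - -2,-12 \right)} - 75}{7 - 104} = \frac{\left(-11 - 7 \left(7 - -2\right)\right) - 75}{7 - 104} = \frac{\left(-11 - 7 \left(7 + 2\right)\right) - 75}{-97} = - \frac{\left(-11 - 63\right) - 75}{97} = - \frac{-74 - 75}{97} = \left(- \frac{1}{97}\right) \left(-149\right) = \frac{149}{97}$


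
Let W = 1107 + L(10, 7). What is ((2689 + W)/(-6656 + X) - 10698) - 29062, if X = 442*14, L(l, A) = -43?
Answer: -2067937/52 ≈ -39768.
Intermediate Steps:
W = 1064 (W = 1107 - 43 = 1064)
X = 6188
((2689 + W)/(-6656 + X) - 10698) - 29062 = ((2689 + 1064)/(-6656 + 6188) - 10698) - 29062 = (3753/(-468) - 10698) - 29062 = (3753*(-1/468) - 10698) - 29062 = (-417/52 - 10698) - 29062 = -556713/52 - 29062 = -2067937/52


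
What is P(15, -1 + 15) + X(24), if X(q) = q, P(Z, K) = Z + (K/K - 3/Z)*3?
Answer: 207/5 ≈ 41.400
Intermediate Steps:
P(Z, K) = 3 + Z - 9/Z (P(Z, K) = Z + (1 - 3/Z)*3 = Z + (3 - 9/Z) = 3 + Z - 9/Z)
P(15, -1 + 15) + X(24) = (3 + 15 - 9/15) + 24 = (3 + 15 - 9*1/15) + 24 = (3 + 15 - ⅗) + 24 = 87/5 + 24 = 207/5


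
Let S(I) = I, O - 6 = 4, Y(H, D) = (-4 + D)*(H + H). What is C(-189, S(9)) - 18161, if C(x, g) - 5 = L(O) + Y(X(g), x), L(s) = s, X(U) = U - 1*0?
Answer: -21620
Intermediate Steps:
X(U) = U (X(U) = U + 0 = U)
Y(H, D) = 2*H*(-4 + D) (Y(H, D) = (-4 + D)*(2*H) = 2*H*(-4 + D))
O = 10 (O = 6 + 4 = 10)
C(x, g) = 15 + 2*g*(-4 + x) (C(x, g) = 5 + (10 + 2*g*(-4 + x)) = 15 + 2*g*(-4 + x))
C(-189, S(9)) - 18161 = (15 + 2*9*(-4 - 189)) - 18161 = (15 + 2*9*(-193)) - 18161 = (15 - 3474) - 18161 = -3459 - 18161 = -21620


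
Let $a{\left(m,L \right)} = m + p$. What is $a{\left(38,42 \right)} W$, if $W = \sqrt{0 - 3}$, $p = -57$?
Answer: $- 19 i \sqrt{3} \approx - 32.909 i$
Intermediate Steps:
$a{\left(m,L \right)} = -57 + m$ ($a{\left(m,L \right)} = m - 57 = -57 + m$)
$W = i \sqrt{3}$ ($W = \sqrt{-3} = i \sqrt{3} \approx 1.732 i$)
$a{\left(38,42 \right)} W = \left(-57 + 38\right) i \sqrt{3} = - 19 i \sqrt{3}$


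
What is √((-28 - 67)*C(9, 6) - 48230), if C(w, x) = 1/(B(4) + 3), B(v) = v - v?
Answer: I*√434355/3 ≈ 219.69*I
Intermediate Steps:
B(v) = 0
C(w, x) = ⅓ (C(w, x) = 1/(0 + 3) = 1/3 = ⅓)
√((-28 - 67)*C(9, 6) - 48230) = √((-28 - 67)*(⅓) - 48230) = √(-95*⅓ - 48230) = √(-95/3 - 48230) = √(-144785/3) = I*√434355/3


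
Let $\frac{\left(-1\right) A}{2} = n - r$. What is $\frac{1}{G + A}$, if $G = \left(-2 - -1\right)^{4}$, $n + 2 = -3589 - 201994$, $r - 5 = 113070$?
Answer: $\frac{1}{637321} \approx 1.5691 \cdot 10^{-6}$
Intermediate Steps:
$r = 113075$ ($r = 5 + 113070 = 113075$)
$n = -205585$ ($n = -2 - 205583 = -205585$)
$G = 1$ ($G = \left(-2 + 1\right)^{4} = \left(-1\right)^{4} = 1$)
$A = 637320$ ($A = - 2 \left(-205585 - 113075\right) = \left(-2\right) \left(-318660\right) = 637320$)
$\frac{1}{G + A} = \frac{1}{1 + 637320} = \frac{1}{637321}$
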